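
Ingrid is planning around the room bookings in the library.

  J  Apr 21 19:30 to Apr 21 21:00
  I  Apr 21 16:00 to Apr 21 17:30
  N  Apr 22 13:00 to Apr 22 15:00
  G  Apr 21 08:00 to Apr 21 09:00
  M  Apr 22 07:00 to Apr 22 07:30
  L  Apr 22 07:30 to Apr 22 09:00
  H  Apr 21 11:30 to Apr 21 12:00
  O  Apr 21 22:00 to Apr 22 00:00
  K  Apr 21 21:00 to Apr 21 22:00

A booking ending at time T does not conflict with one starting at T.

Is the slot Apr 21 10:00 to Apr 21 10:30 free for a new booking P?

G: ends Apr 21 09:00 at or before P starts Apr 21 10:00 → clear.
H: starts Apr 21 11:30 at or after P ends Apr 21 10:30 → clear.
I: starts Apr 21 16:00 at or after P ends Apr 21 10:30 → clear.
J: starts Apr 21 19:30 at or after P ends Apr 21 10:30 → clear.
K: starts Apr 21 21:00 at or after P ends Apr 21 10:30 → clear.
O: starts Apr 21 22:00 at or after P ends Apr 21 10:30 → clear.
M: starts Apr 22 07:00 at or after P ends Apr 21 10:30 → clear.
L: starts Apr 22 07:30 at or after P ends Apr 21 10:30 → clear.
N: starts Apr 22 13:00 at or after P ends Apr 21 10:30 → clear.

Yes — the slot is free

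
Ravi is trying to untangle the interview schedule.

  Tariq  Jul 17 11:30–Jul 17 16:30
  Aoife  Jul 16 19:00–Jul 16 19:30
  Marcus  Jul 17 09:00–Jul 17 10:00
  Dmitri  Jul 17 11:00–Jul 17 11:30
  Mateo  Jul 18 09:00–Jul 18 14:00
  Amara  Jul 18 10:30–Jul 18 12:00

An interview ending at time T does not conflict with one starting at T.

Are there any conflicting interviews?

Yes

Sorted by start: Aoife, Marcus, Dmitri, Tariq, Mateo, Amara.
Marcus starts after Aoife ends, so Aoife has no further overlaps.
Dmitri starts after Marcus ends, so Marcus has no further overlaps.
Tariq starts exactly when Dmitri ends (back-to-back, no overlap), so Dmitri has no further overlaps.
Mateo starts after Tariq ends, so Tariq has no further overlaps.
Amara starts before Mateo ends → Mateo and Amara overlap.
That's a conflict, so the schedule is not conflict-free.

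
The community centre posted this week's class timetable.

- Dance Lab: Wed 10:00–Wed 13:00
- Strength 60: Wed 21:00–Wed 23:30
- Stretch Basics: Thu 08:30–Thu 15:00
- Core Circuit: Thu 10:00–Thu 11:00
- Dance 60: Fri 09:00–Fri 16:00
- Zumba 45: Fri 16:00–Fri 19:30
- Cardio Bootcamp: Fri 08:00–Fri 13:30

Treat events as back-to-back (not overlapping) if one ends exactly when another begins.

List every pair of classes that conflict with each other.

Check each pair: they overlap iff neither finishes before the other starts.
Sorted by start: Dance Lab, Strength 60, Stretch Basics, Core Circuit, Cardio Bootcamp, Dance 60, Zumba 45.
Strength 60 starts after Dance Lab ends — done with Dance Lab.
Stretch Basics starts after Strength 60 ends — done with Strength 60.
Core Circuit starts before Stretch Basics ends → Stretch Basics and Core Circuit overlap.
Cardio Bootcamp starts after Stretch Basics ends — done with Stretch Basics.
Cardio Bootcamp starts after Core Circuit ends — done with Core Circuit.
Dance 60 starts before Cardio Bootcamp ends → Cardio Bootcamp and Dance 60 overlap.
Zumba 45 starts after Cardio Bootcamp ends.
Zumba 45 starts exactly when Dance 60 ends (back-to-back, no overlap).

Cardio Bootcamp & Dance 60, Core Circuit & Stretch Basics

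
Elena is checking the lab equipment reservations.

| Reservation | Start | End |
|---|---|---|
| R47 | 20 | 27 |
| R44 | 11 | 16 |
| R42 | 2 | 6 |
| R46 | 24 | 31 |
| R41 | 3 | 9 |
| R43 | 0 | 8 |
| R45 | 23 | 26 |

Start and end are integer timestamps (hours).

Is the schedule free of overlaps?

Sorted by start: R43, R42, R41, R44, R47, R45, R46.
R42 starts before R43 ends → R43 and R42 overlap.
That's a conflict, so the schedule is not conflict-free.

No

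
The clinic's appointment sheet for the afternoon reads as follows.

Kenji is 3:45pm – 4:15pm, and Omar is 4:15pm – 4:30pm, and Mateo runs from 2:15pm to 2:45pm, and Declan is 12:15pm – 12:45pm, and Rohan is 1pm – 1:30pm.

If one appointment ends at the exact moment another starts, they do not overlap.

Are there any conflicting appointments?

No

Sorted by start: Declan, Rohan, Mateo, Kenji, Omar.
Rohan starts after Declan ends — done with Declan.
Mateo starts after Rohan ends — done with Rohan.
Kenji starts after Mateo ends — done with Mateo.
Omar starts exactly when Kenji ends (back-to-back, no overlap).
Every pair is clear; the schedule has no overlaps.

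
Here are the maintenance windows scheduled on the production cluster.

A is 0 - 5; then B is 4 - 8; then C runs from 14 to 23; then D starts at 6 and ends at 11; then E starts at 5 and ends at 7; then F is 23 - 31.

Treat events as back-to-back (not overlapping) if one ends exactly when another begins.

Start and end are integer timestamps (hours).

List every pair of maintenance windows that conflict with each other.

A & B, B & D, B & E, D & E

Two intervals overlap when each starts before the other ends.
Sorted by start: A, B, E, D, C, F.
B starts before A ends → A and B overlap.
E starts exactly when A ends (back-to-back, no overlap); A is clear from here.
E starts before B ends → B and E overlap.
D starts before B ends → B and D overlap.
C starts after B ends; B is clear from here.
D starts before E ends → E and D overlap.
C starts after E ends; E is clear from here.
C starts after D ends; D is clear from here.
F starts exactly when C ends (back-to-back, no overlap).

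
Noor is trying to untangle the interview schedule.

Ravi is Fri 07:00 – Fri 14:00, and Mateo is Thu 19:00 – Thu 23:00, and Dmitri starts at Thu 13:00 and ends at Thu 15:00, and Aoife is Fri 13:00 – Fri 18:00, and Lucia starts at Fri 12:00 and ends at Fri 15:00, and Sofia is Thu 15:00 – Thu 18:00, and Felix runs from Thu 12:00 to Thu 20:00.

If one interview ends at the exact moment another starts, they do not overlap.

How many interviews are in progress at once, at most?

3

Sweep the timeline, counting +1 at each start and −1 at each end (ends before starts at a tie):
Thu 12:00 start Felix → 1
Thu 13:00 start Dmitri → 2
Thu 15:00 end Dmitri → 1
Thu 15:00 start Sofia → 2
Thu 18:00 end Sofia → 1
Thu 19:00 start Mateo → 2
Thu 20:00 end Felix → 1
Thu 23:00 end Mateo → 0
Fri 07:00 start Ravi → 1
Fri 12:00 start Lucia → 2
Fri 13:00 start Aoife → 3
Fri 14:00 end Ravi → 2
Fri 15:00 end Lucia → 1
Fri 18:00 end Aoife → 0
Peak is 3, at Fri 13:00 (Aoife, Lucia, Ravi).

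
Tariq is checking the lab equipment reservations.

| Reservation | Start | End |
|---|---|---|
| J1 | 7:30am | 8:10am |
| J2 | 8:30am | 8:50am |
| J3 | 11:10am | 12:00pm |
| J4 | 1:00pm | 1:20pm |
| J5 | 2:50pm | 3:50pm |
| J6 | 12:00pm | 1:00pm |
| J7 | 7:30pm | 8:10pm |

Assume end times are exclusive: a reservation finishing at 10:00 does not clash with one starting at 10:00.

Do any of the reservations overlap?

No

Sorted by start: J1, J2, J3, J6, J4, J5, J7.
J2 starts after J1 ends — done with J1.
J3 starts after J2 ends — done with J2.
J6 starts exactly when J3 ends (back-to-back, no overlap) — done with J3.
J4 starts exactly when J6 ends (back-to-back, no overlap) — done with J6.
J5 starts after J4 ends — done with J4.
J7 starts after J5 ends.
Every pair is clear; the schedule has no overlaps.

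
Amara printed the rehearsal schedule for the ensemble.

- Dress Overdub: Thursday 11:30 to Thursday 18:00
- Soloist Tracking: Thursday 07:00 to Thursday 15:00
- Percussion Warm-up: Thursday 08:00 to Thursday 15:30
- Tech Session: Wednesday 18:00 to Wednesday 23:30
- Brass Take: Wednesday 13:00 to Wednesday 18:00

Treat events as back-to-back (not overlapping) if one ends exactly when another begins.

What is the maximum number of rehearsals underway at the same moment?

Sweep the timeline, counting +1 at each start and −1 at each end (ends before starts at a tie):
Wednesday 13:00 start Brass Take → 1
Wednesday 18:00 end Brass Take → 0
Wednesday 18:00 start Tech Session → 1
Wednesday 23:30 end Tech Session → 0
Thursday 07:00 start Soloist Tracking → 1
Thursday 08:00 start Percussion Warm-up → 2
Thursday 11:30 start Dress Overdub → 3
Thursday 15:00 end Soloist Tracking → 2
Thursday 15:30 end Percussion Warm-up → 1
Thursday 18:00 end Dress Overdub → 0
Peak is 3, at Thursday 11:30 (Dress Overdub, Percussion Warm-up, Soloist Tracking).

3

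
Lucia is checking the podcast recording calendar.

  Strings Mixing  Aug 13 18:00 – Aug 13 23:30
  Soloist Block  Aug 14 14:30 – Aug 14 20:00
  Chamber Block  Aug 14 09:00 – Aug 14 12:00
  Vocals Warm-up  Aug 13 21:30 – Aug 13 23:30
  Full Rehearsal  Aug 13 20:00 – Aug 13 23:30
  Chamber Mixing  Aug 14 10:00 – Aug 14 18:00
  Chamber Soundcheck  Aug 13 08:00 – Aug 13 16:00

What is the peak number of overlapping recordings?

3

Sweep the timeline, counting +1 at each start and −1 at each end (ends before starts at a tie):
Aug 13 08:00 start Chamber Soundcheck → 1
Aug 13 16:00 end Chamber Soundcheck → 0
Aug 13 18:00 start Strings Mixing → 1
Aug 13 20:00 start Full Rehearsal → 2
Aug 13 21:30 start Vocals Warm-up → 3
Aug 13 23:30 end Full Rehearsal → 2
Aug 13 23:30 end Strings Mixing → 1
Aug 13 23:30 end Vocals Warm-up → 0
Aug 14 09:00 start Chamber Block → 1
Aug 14 10:00 start Chamber Mixing → 2
Aug 14 12:00 end Chamber Block → 1
Aug 14 14:30 start Soloist Block → 2
Aug 14 18:00 end Chamber Mixing → 1
Aug 14 20:00 end Soloist Block → 0
Peak is 3, at Aug 13 21:30 (Full Rehearsal, Strings Mixing, Vocals Warm-up).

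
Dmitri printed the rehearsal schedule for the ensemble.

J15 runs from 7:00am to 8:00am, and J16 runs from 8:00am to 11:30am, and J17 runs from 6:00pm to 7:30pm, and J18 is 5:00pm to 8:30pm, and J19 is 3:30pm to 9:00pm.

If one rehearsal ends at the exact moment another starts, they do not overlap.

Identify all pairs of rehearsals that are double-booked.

Sorted by start: J15, J16, J19, J18, J17.
J16 starts exactly when J15 ends (back-to-back, no overlap), so nothing later overlaps J15 either.
J19 starts after J16 ends, so nothing later overlaps J16 either.
J18 starts before J19 ends → J19 and J18 overlap.
J17 starts before J19 ends → J19 and J17 overlap.
J17 starts before J18 ends → J18 and J17 overlap.

J17 & J18, J17 & J19, J18 & J19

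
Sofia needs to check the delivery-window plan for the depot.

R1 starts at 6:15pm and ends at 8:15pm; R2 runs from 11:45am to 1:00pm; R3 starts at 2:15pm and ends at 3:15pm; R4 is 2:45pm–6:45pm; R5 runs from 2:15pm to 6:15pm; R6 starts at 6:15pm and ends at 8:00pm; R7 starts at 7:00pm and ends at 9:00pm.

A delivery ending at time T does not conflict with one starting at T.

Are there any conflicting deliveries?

Yes

Sorted by start: R2, R3, R5, R4, R1, R6, R7.
R3 starts after R2 ends, so nothing later overlaps R2 either.
R5 starts before R3 ends → R3 and R5 overlap.
That's a conflict, so the schedule is not conflict-free.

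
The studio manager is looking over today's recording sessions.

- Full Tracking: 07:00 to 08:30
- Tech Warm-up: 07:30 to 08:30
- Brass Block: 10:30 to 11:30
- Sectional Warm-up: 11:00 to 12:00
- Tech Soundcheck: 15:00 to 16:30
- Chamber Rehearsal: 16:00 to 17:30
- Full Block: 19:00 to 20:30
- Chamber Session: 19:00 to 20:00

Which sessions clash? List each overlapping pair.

Sorted by start: Full Tracking, Tech Warm-up, Brass Block, Sectional Warm-up, Tech Soundcheck, Chamber Rehearsal, Full Block, Chamber Session.
Tech Warm-up starts before Full Tracking ends → Full Tracking and Tech Warm-up overlap.
Brass Block starts after Full Tracking ends — done with Full Tracking.
Brass Block starts after Tech Warm-up ends — done with Tech Warm-up.
Sectional Warm-up starts before Brass Block ends → Brass Block and Sectional Warm-up overlap.
Tech Soundcheck starts after Brass Block ends — done with Brass Block.
Tech Soundcheck starts after Sectional Warm-up ends — done with Sectional Warm-up.
Chamber Rehearsal starts before Tech Soundcheck ends → Tech Soundcheck and Chamber Rehearsal overlap.
Full Block starts after Tech Soundcheck ends — done with Tech Soundcheck.
Full Block starts after Chamber Rehearsal ends — done with Chamber Rehearsal.
Chamber Session starts before Full Block ends → Full Block and Chamber Session overlap.

Brass Block & Sectional Warm-up, Chamber Rehearsal & Tech Soundcheck, Chamber Session & Full Block, Full Tracking & Tech Warm-up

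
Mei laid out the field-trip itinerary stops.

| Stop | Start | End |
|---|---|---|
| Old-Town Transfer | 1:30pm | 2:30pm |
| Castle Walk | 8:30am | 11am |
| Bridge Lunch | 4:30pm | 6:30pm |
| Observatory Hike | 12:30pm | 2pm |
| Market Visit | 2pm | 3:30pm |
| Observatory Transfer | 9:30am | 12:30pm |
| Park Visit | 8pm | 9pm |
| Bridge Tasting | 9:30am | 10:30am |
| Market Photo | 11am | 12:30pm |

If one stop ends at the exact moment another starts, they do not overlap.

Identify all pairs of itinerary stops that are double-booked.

Bridge Tasting & Castle Walk, Bridge Tasting & Observatory Transfer, Castle Walk & Observatory Transfer, Market Photo & Observatory Transfer, Market Visit & Old-Town Transfer, Observatory Hike & Old-Town Transfer

Sorted by start: Castle Walk, Bridge Tasting, Observatory Transfer, Market Photo, Observatory Hike, Old-Town Transfer, Market Visit, Bridge Lunch, Park Visit.
Bridge Tasting starts before Castle Walk ends → Castle Walk and Bridge Tasting overlap.
Observatory Transfer starts before Castle Walk ends → Castle Walk and Observatory Transfer overlap.
Market Photo starts exactly when Castle Walk ends (back-to-back, no overlap), so Castle Walk has no further overlaps.
Observatory Transfer starts before Bridge Tasting ends → Bridge Tasting and Observatory Transfer overlap.
Market Photo starts after Bridge Tasting ends, so Bridge Tasting has no further overlaps.
Market Photo starts before Observatory Transfer ends → Observatory Transfer and Market Photo overlap.
Observatory Hike starts exactly when Observatory Transfer ends (back-to-back, no overlap), so Observatory Transfer has no further overlaps.
Observatory Hike starts exactly when Market Photo ends (back-to-back, no overlap), so Market Photo has no further overlaps.
Old-Town Transfer starts before Observatory Hike ends → Observatory Hike and Old-Town Transfer overlap.
Market Visit starts exactly when Observatory Hike ends (back-to-back, no overlap), so Observatory Hike has no further overlaps.
Market Visit starts before Old-Town Transfer ends → Old-Town Transfer and Market Visit overlap.
Bridge Lunch starts after Old-Town Transfer ends, so Old-Town Transfer has no further overlaps.
Bridge Lunch starts after Market Visit ends, so Market Visit has no further overlaps.
Park Visit starts after Bridge Lunch ends.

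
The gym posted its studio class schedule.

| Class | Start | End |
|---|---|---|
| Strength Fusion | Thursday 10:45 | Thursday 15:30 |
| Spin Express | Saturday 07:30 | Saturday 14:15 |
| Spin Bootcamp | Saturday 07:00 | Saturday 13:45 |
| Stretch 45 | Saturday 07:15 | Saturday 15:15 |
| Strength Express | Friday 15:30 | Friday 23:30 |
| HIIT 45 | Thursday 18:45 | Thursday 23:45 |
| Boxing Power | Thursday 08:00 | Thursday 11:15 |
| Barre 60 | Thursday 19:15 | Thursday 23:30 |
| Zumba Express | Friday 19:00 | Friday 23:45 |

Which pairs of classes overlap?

Sorted by start: Boxing Power, Strength Fusion, HIIT 45, Barre 60, Strength Express, Zumba Express, Spin Bootcamp, Stretch 45, Spin Express.
Strength Fusion starts before Boxing Power ends → Boxing Power and Strength Fusion overlap.
HIIT 45 starts after Boxing Power ends — done with Boxing Power.
HIIT 45 starts after Strength Fusion ends — done with Strength Fusion.
Barre 60 starts before HIIT 45 ends → HIIT 45 and Barre 60 overlap.
Strength Express starts after HIIT 45 ends — done with HIIT 45.
Strength Express starts after Barre 60 ends — done with Barre 60.
Zumba Express starts before Strength Express ends → Strength Express and Zumba Express overlap.
Spin Bootcamp starts after Strength Express ends — done with Strength Express.
Spin Bootcamp starts after Zumba Express ends — done with Zumba Express.
Stretch 45 starts before Spin Bootcamp ends → Spin Bootcamp and Stretch 45 overlap.
Spin Express starts before Spin Bootcamp ends → Spin Bootcamp and Spin Express overlap.
Spin Express starts before Stretch 45 ends → Stretch 45 and Spin Express overlap.

Barre 60 & HIIT 45, Boxing Power & Strength Fusion, Spin Bootcamp & Spin Express, Spin Bootcamp & Stretch 45, Spin Express & Stretch 45, Strength Express & Zumba Express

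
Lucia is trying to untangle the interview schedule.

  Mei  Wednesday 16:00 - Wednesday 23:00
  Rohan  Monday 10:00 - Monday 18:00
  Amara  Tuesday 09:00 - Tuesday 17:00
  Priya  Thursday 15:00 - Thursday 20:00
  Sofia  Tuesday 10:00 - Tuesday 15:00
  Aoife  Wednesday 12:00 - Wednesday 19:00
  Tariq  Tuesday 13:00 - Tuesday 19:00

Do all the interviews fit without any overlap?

No

Sorted by start: Rohan, Amara, Sofia, Tariq, Aoife, Mei, Priya.
Amara starts after Rohan ends, so nothing later overlaps Rohan either.
Sofia starts before Amara ends → Amara and Sofia overlap.
That's a conflict, so the schedule is not conflict-free.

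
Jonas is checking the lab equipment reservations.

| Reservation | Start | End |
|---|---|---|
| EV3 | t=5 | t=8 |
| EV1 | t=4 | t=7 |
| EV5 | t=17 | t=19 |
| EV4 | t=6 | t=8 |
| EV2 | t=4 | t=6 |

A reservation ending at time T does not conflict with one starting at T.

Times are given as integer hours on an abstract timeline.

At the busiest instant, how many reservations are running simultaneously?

3

Sweep the timeline, counting +1 at each start and −1 at each end (ends before starts at a tie):
t=4 start EV1 → 1
t=4 start EV2 → 2
t=5 start EV3 → 3
t=6 end EV2 → 2
t=6 start EV4 → 3
t=7 end EV1 → 2
t=8 end EV3 → 1
t=8 end EV4 → 0
t=17 start EV5 → 1
t=19 end EV5 → 0
Peak is 3, at t=5 (EV1, EV2, EV3).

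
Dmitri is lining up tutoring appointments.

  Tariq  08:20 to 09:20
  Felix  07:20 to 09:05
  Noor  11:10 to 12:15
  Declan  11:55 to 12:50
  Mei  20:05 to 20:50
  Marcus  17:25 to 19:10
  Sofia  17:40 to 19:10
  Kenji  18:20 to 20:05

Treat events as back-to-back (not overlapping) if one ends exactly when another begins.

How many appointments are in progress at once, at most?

Sort all start/end points and keep a running count:
07:20 start Felix → 1
08:20 start Tariq → 2
09:05 end Felix → 1
09:20 end Tariq → 0
11:10 start Noor → 1
11:55 start Declan → 2
12:15 end Noor → 1
12:50 end Declan → 0
17:25 start Marcus → 1
17:40 start Sofia → 2
18:20 start Kenji → 3
19:10 end Marcus → 2
19:10 end Sofia → 1
20:05 end Kenji → 0
20:05 start Mei → 1
20:50 end Mei → 0
Peak is 3, at 18:20 (Kenji, Marcus, Sofia).

3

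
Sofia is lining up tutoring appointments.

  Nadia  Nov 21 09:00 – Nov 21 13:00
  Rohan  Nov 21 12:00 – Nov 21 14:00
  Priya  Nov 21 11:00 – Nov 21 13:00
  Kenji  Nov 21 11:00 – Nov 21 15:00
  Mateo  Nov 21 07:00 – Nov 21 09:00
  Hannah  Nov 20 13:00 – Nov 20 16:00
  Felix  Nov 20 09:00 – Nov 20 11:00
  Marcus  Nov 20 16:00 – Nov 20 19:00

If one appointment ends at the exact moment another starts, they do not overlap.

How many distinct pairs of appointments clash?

6

Sorted by start: Felix, Hannah, Marcus, Mateo, Nadia, Kenji, Priya, Rohan.
Hannah starts after Felix ends, so nothing later overlaps Felix either.
Marcus starts exactly when Hannah ends (back-to-back, no overlap), so nothing later overlaps Hannah either.
Mateo starts after Marcus ends, so nothing later overlaps Marcus either.
Nadia starts exactly when Mateo ends (back-to-back, no overlap), so nothing later overlaps Mateo either.
Kenji starts before Nadia ends → Nadia and Kenji overlap.
Priya starts before Nadia ends → Nadia and Priya overlap.
Rohan starts before Nadia ends → Nadia and Rohan overlap.
Priya starts before Kenji ends → Kenji and Priya overlap.
Rohan starts before Kenji ends → Kenji and Rohan overlap.
Rohan starts before Priya ends → Priya and Rohan overlap.
Overlapping pairs: Kenji & Nadia, Kenji & Priya, Kenji & Rohan, Nadia & Priya, Nadia & Rohan, Priya & Rohan — 6 in total.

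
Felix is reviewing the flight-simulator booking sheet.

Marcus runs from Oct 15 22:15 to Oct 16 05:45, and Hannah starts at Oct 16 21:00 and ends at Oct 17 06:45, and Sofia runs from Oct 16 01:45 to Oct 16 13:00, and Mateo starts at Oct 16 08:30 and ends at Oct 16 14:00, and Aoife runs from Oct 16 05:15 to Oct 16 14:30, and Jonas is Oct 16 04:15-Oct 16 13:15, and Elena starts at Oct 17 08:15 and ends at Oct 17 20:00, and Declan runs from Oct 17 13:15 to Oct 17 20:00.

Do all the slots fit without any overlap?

No

Sorted by start: Marcus, Sofia, Jonas, Aoife, Mateo, Hannah, Elena, Declan.
Sofia starts before Marcus ends → Marcus and Sofia overlap.
That's a conflict, so the schedule is not conflict-free.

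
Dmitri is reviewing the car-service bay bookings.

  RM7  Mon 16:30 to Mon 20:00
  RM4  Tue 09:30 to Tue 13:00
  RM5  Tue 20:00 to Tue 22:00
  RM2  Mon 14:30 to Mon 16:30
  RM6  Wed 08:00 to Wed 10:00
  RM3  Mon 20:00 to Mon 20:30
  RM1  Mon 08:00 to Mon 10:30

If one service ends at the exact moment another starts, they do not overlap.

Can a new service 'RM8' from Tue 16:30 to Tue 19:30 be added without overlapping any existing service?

Yes — the slot is free

RM1: ends Mon 10:30 at or before RM8 starts Tue 16:30 → clear.
RM2: ends Mon 16:30 at or before RM8 starts Tue 16:30 → clear.
RM7: ends Mon 20:00 at or before RM8 starts Tue 16:30 → clear.
RM3: ends Mon 20:30 at or before RM8 starts Tue 16:30 → clear.
RM4: ends Tue 13:00 at or before RM8 starts Tue 16:30 → clear.
RM5: starts Tue 20:00 at or after RM8 ends Tue 19:30 → clear.
RM6: starts Wed 08:00 at or after RM8 ends Tue 19:30 → clear.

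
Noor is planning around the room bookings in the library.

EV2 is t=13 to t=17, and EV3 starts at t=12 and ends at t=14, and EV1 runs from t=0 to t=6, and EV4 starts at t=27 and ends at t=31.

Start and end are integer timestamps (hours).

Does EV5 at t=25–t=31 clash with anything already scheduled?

EV1: ends t=6 at or before EV5 starts t=25 → clear.
EV3: ends t=14 at or before EV5 starts t=25 → clear.
EV2: ends t=17 at or before EV5 starts t=25 → clear.
EV4: starts t=27 before EV5 ends t=31, and ends t=31 after EV5 starts t=25 → overlap.
EV5 overlaps EV4.

Yes — it overlaps EV4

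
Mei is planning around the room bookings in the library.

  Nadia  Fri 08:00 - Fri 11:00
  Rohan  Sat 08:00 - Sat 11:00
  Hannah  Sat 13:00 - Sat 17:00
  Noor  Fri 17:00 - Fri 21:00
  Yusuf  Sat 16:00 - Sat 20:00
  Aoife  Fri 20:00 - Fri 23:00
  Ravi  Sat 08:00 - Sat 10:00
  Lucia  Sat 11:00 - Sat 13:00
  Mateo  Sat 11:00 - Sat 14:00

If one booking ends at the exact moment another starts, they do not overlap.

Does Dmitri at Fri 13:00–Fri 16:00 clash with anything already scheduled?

Nadia: ends Fri 11:00 at or before Dmitri starts Fri 13:00 → clear.
Noor: starts Fri 17:00 at or after Dmitri ends Fri 16:00 → clear.
Aoife: starts Fri 20:00 at or after Dmitri ends Fri 16:00 → clear.
Rohan: starts Sat 08:00 at or after Dmitri ends Fri 16:00 → clear.
Ravi: starts Sat 08:00 at or after Dmitri ends Fri 16:00 → clear.
Mateo: starts Sat 11:00 at or after Dmitri ends Fri 16:00 → clear.
Lucia: starts Sat 11:00 at or after Dmitri ends Fri 16:00 → clear.
Hannah: starts Sat 13:00 at or after Dmitri ends Fri 16:00 → clear.
Yusuf: starts Sat 16:00 at or after Dmitri ends Fri 16:00 → clear.

No — it doesn't clash with anything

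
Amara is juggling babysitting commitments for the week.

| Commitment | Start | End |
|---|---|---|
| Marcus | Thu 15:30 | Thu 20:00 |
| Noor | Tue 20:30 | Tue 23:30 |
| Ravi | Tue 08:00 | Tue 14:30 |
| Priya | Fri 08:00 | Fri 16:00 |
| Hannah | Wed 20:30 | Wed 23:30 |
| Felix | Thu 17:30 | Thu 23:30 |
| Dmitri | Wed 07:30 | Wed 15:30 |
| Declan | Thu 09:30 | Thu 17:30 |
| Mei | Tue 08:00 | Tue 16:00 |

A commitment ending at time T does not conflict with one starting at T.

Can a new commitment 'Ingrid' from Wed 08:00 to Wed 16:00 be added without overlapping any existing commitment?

No — it overlaps Dmitri

Mei: ends Tue 16:00 at or before Ingrid starts Wed 08:00 → clear.
Ravi: ends Tue 14:30 at or before Ingrid starts Wed 08:00 → clear.
Noor: ends Tue 23:30 at or before Ingrid starts Wed 08:00 → clear.
Dmitri: starts Wed 07:30 before Ingrid ends Wed 16:00, and ends Wed 15:30 after Ingrid starts Wed 08:00 → overlap.
Hannah: starts Wed 20:30 at or after Ingrid ends Wed 16:00 → clear.
Declan: starts Thu 09:30 at or after Ingrid ends Wed 16:00 → clear.
Marcus: starts Thu 15:30 at or after Ingrid ends Wed 16:00 → clear.
Felix: starts Thu 17:30 at or after Ingrid ends Wed 16:00 → clear.
Priya: starts Fri 08:00 at or after Ingrid ends Wed 16:00 → clear.
Ingrid overlaps Dmitri.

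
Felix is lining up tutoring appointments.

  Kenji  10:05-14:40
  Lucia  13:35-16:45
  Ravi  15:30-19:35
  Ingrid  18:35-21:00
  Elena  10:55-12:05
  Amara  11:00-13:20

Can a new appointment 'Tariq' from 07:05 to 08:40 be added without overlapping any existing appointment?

Kenji: starts 10:05 at or after Tariq ends 08:40 → clear.
Elena: starts 10:55 at or after Tariq ends 08:40 → clear.
Amara: starts 11:00 at or after Tariq ends 08:40 → clear.
Lucia: starts 13:35 at or after Tariq ends 08:40 → clear.
Ravi: starts 15:30 at or after Tariq ends 08:40 → clear.
Ingrid: starts 18:35 at or after Tariq ends 08:40 → clear.

Yes — the slot is free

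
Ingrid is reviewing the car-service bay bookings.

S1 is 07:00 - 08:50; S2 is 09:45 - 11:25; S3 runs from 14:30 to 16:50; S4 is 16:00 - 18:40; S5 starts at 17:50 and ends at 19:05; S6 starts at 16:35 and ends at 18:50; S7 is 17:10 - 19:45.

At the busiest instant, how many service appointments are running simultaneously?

4

Walk through starts and ends in time order (an end at T is processed before a start at T):
07:00 start S1 → 1
08:50 end S1 → 0
09:45 start S2 → 1
11:25 end S2 → 0
14:30 start S3 → 1
16:00 start S4 → 2
16:35 start S6 → 3
16:50 end S3 → 2
17:10 start S7 → 3
17:50 start S5 → 4
18:40 end S4 → 3
18:50 end S6 → 2
19:05 end S5 → 1
19:45 end S7 → 0
Peak is 4, at 17:50 (S4, S5, S6, S7).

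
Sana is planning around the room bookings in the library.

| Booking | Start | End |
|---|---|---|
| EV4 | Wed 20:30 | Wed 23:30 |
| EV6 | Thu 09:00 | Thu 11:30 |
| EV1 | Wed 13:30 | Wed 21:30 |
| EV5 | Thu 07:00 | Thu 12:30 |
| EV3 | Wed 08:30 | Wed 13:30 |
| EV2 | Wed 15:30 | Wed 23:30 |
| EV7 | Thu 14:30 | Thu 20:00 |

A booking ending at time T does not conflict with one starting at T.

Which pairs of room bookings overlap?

Sorted by start: EV3, EV1, EV2, EV4, EV5, EV6, EV7.
EV1 starts exactly when EV3 ends (back-to-back, no overlap) — done with EV3.
EV2 starts before EV1 ends → EV1 and EV2 overlap.
EV4 starts before EV1 ends → EV1 and EV4 overlap.
EV5 starts after EV1 ends — done with EV1.
EV4 starts before EV2 ends → EV2 and EV4 overlap.
EV5 starts after EV2 ends — done with EV2.
EV5 starts after EV4 ends — done with EV4.
EV6 starts before EV5 ends → EV5 and EV6 overlap.
EV7 starts after EV5 ends.
EV7 starts after EV6 ends.

EV1 & EV2, EV1 & EV4, EV2 & EV4, EV5 & EV6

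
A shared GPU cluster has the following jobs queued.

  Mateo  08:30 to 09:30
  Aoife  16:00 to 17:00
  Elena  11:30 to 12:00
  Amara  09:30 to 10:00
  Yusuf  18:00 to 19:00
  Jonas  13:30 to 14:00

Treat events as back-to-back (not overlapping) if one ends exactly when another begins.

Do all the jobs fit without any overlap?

Yes

Sorted by start: Mateo, Amara, Elena, Jonas, Aoife, Yusuf.
Amara starts exactly when Mateo ends (back-to-back, no overlap), so nothing later overlaps Mateo either.
Elena starts after Amara ends, so nothing later overlaps Amara either.
Jonas starts after Elena ends, so nothing later overlaps Elena either.
Aoife starts after Jonas ends, so nothing later overlaps Jonas either.
Yusuf starts after Aoife ends.
Every pair is clear; the schedule has no overlaps.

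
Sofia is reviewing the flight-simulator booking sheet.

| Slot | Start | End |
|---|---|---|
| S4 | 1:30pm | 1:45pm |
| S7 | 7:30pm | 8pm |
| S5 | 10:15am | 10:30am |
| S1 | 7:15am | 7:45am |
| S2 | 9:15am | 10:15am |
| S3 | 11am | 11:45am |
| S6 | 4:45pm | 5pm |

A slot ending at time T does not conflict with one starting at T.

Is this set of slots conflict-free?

Sorted by start: S1, S2, S5, S3, S4, S6, S7.
S2 starts after S1 ends — done with S1.
S5 starts exactly when S2 ends (back-to-back, no overlap) — done with S2.
S3 starts after S5 ends — done with S5.
S4 starts after S3 ends — done with S3.
S6 starts after S4 ends — done with S4.
S7 starts after S6 ends.
Every pair is clear; the schedule has no overlaps.

Yes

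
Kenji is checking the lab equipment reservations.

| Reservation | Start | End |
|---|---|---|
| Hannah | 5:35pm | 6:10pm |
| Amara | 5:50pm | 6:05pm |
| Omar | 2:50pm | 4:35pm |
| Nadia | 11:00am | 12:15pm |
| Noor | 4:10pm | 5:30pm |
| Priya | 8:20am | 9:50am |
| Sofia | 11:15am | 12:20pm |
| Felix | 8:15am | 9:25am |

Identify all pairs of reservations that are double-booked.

Sorted by start: Felix, Priya, Nadia, Sofia, Omar, Noor, Hannah, Amara.
Priya starts before Felix ends → Felix and Priya overlap.
Nadia starts after Felix ends — done with Felix.
Nadia starts after Priya ends — done with Priya.
Sofia starts before Nadia ends → Nadia and Sofia overlap.
Omar starts after Nadia ends — done with Nadia.
Omar starts after Sofia ends — done with Sofia.
Noor starts before Omar ends → Omar and Noor overlap.
Hannah starts after Omar ends — done with Omar.
Hannah starts after Noor ends — done with Noor.
Amara starts before Hannah ends → Hannah and Amara overlap.

Amara & Hannah, Felix & Priya, Nadia & Sofia, Noor & Omar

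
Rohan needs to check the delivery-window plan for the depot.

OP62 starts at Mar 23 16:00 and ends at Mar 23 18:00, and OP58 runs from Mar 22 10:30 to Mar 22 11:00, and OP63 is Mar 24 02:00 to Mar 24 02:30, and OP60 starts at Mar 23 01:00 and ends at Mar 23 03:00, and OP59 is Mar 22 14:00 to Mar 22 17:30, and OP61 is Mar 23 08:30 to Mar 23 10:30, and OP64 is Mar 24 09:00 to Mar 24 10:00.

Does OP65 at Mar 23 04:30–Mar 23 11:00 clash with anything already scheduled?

OP58: ends Mar 22 11:00 at or before OP65 starts Mar 23 04:30 → clear.
OP59: ends Mar 22 17:30 at or before OP65 starts Mar 23 04:30 → clear.
OP60: ends Mar 23 03:00 at or before OP65 starts Mar 23 04:30 → clear.
OP61: starts Mar 23 08:30 before OP65 ends Mar 23 11:00, and ends Mar 23 10:30 after OP65 starts Mar 23 04:30 → overlap.
OP62: starts Mar 23 16:00 at or after OP65 ends Mar 23 11:00 → clear.
OP63: starts Mar 24 02:00 at or after OP65 ends Mar 23 11:00 → clear.
OP64: starts Mar 24 09:00 at or after OP65 ends Mar 23 11:00 → clear.
OP65 overlaps OP61.

Yes — it overlaps OP61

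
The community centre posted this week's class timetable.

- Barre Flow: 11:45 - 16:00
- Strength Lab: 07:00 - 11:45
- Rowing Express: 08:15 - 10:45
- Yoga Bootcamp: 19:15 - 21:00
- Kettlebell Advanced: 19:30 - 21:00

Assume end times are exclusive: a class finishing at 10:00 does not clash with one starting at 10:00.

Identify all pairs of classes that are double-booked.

Kettlebell Advanced & Yoga Bootcamp, Rowing Express & Strength Lab

Sorted by start: Strength Lab, Rowing Express, Barre Flow, Yoga Bootcamp, Kettlebell Advanced.
Rowing Express starts before Strength Lab ends → Strength Lab and Rowing Express overlap.
Barre Flow starts exactly when Strength Lab ends (back-to-back, no overlap); Strength Lab is clear from here.
Barre Flow starts after Rowing Express ends; Rowing Express is clear from here.
Yoga Bootcamp starts after Barre Flow ends; Barre Flow is clear from here.
Kettlebell Advanced starts before Yoga Bootcamp ends → Yoga Bootcamp and Kettlebell Advanced overlap.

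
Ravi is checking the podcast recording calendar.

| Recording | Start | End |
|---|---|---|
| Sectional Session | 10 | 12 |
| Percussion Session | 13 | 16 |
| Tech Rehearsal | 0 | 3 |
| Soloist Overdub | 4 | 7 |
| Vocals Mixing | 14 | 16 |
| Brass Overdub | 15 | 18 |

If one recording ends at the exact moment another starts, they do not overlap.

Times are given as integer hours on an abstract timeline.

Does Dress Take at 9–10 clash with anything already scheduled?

No — it doesn't clash with anything

Tech Rehearsal: ends 3 at or before Dress Take starts 9 → clear.
Soloist Overdub: ends 7 at or before Dress Take starts 9 → clear.
Sectional Session: starts 10 at or after Dress Take ends 10 → clear.
Percussion Session: starts 13 at or after Dress Take ends 10 → clear.
Vocals Mixing: starts 14 at or after Dress Take ends 10 → clear.
Brass Overdub: starts 15 at or after Dress Take ends 10 → clear.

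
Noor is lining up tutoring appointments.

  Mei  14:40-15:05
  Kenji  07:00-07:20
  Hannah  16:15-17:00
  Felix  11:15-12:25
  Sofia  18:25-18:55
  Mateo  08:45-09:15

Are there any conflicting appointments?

No

Sorted by start: Kenji, Mateo, Felix, Mei, Hannah, Sofia.
Mateo starts after Kenji ends, so Kenji has no further overlaps.
Felix starts after Mateo ends, so Mateo has no further overlaps.
Mei starts after Felix ends, so Felix has no further overlaps.
Hannah starts after Mei ends, so Mei has no further overlaps.
Sofia starts after Hannah ends.
Every pair is clear; the schedule has no overlaps.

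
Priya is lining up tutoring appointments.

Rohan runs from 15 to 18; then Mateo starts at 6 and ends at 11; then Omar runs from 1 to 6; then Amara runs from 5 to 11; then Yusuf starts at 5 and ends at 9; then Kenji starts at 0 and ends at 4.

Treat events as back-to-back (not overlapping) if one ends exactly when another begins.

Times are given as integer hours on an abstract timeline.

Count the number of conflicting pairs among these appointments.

Sorted by start: Kenji, Omar, Amara, Yusuf, Mateo, Rohan.
Omar starts before Kenji ends → Kenji and Omar overlap.
Amara starts after Kenji ends; Kenji is clear from here.
Amara starts before Omar ends → Omar and Amara overlap.
Yusuf starts before Omar ends → Omar and Yusuf overlap.
Mateo starts exactly when Omar ends (back-to-back, no overlap); Omar is clear from here.
Yusuf starts before Amara ends → Amara and Yusuf overlap.
Mateo starts before Amara ends → Amara and Mateo overlap.
Rohan starts after Amara ends.
Mateo starts before Yusuf ends → Yusuf and Mateo overlap.
Rohan starts after Yusuf ends.
Rohan starts after Mateo ends.
Overlapping pairs: Amara & Mateo, Amara & Omar, Amara & Yusuf, Kenji & Omar, Mateo & Yusuf, Omar & Yusuf — 6 in total.

6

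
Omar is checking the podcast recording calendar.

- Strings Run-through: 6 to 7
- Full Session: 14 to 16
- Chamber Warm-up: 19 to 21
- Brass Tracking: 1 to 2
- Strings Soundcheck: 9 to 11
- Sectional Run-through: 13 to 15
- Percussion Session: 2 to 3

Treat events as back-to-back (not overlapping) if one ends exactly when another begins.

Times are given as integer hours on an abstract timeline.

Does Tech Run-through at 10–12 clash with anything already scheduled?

Yes — it overlaps Strings Soundcheck

Brass Tracking: ends 2 at or before Tech Run-through starts 10 → clear.
Percussion Session: ends 3 at or before Tech Run-through starts 10 → clear.
Strings Run-through: ends 7 at or before Tech Run-through starts 10 → clear.
Strings Soundcheck: starts 9 before Tech Run-through ends 12, and ends 11 after Tech Run-through starts 10 → overlap.
Sectional Run-through: starts 13 at or after Tech Run-through ends 12 → clear.
Full Session: starts 14 at or after Tech Run-through ends 12 → clear.
Chamber Warm-up: starts 19 at or after Tech Run-through ends 12 → clear.
Tech Run-through overlaps Strings Soundcheck.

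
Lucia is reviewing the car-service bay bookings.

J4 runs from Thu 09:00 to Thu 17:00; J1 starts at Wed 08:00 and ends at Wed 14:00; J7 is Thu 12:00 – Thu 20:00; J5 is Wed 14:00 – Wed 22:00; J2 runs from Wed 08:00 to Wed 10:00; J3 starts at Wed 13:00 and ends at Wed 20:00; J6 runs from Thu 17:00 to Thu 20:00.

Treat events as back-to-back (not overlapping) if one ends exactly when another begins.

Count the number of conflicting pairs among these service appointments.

Two intervals overlap when each starts before the other ends.
Sorted by start: J1, J2, J3, J5, J4, J7, J6.
J2 starts before J1 ends → J1 and J2 overlap.
J3 starts before J1 ends → J1 and J3 overlap.
J5 starts exactly when J1 ends (back-to-back, no overlap); J1 is clear from here.
J3 starts after J2 ends; J2 is clear from here.
J5 starts before J3 ends → J3 and J5 overlap.
J4 starts after J3 ends; J3 is clear from here.
J4 starts after J5 ends; J5 is clear from here.
J7 starts before J4 ends → J4 and J7 overlap.
J6 starts exactly when J4 ends (back-to-back, no overlap).
J6 starts before J7 ends → J7 and J6 overlap.
Overlapping pairs: J1 & J2, J1 & J3, J3 & J5, J4 & J7, J6 & J7 — 5 in total.

5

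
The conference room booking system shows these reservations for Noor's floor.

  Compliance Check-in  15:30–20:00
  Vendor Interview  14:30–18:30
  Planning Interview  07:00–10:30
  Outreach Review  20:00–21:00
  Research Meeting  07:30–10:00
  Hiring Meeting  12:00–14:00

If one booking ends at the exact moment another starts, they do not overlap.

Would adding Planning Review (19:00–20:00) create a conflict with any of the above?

Planning Interview: ends 10:30 at or before Planning Review starts 19:00 → clear.
Research Meeting: ends 10:00 at or before Planning Review starts 19:00 → clear.
Hiring Meeting: ends 14:00 at or before Planning Review starts 19:00 → clear.
Vendor Interview: ends 18:30 at or before Planning Review starts 19:00 → clear.
Compliance Check-in: starts 15:30 before Planning Review ends 20:00, and ends 20:00 after Planning Review starts 19:00 → overlap.
Outreach Review: starts 20:00 at or after Planning Review ends 20:00 → clear.
Planning Review overlaps Compliance Check-in.

Yes — it overlaps Compliance Check-in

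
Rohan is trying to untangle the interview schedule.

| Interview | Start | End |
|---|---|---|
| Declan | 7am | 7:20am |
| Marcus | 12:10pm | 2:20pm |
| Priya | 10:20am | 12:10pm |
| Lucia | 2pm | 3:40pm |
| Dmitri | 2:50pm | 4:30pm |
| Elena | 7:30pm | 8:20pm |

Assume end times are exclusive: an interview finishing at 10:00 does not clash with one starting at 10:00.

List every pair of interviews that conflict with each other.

Sorted by start: Declan, Priya, Marcus, Lucia, Dmitri, Elena.
Priya starts after Declan ends — done with Declan.
Marcus starts exactly when Priya ends (back-to-back, no overlap) — done with Priya.
Lucia starts before Marcus ends → Marcus and Lucia overlap.
Dmitri starts after Marcus ends — done with Marcus.
Dmitri starts before Lucia ends → Lucia and Dmitri overlap.
Elena starts after Lucia ends.
Elena starts after Dmitri ends.

Dmitri & Lucia, Lucia & Marcus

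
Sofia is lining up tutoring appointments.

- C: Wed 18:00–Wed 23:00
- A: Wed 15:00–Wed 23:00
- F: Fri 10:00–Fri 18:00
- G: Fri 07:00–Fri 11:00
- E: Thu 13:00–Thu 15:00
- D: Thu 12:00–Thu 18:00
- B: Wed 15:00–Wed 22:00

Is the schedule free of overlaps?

No

Sorted by start: A, B, C, D, E, G, F.
B starts before A ends → A and B overlap.
That's a conflict, so the schedule is not conflict-free.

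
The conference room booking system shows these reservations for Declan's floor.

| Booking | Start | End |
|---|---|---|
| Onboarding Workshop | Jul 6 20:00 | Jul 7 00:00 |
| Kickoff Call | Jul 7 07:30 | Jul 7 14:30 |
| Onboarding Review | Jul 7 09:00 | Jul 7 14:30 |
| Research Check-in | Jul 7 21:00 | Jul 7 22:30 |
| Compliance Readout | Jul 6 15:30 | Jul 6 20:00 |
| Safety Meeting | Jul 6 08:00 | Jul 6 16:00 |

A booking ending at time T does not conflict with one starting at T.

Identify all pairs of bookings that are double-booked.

Compliance Readout & Safety Meeting, Kickoff Call & Onboarding Review

Sorted by start: Safety Meeting, Compliance Readout, Onboarding Workshop, Kickoff Call, Onboarding Review, Research Check-in.
Compliance Readout starts before Safety Meeting ends → Safety Meeting and Compliance Readout overlap.
Onboarding Workshop starts after Safety Meeting ends — done with Safety Meeting.
Onboarding Workshop starts exactly when Compliance Readout ends (back-to-back, no overlap) — done with Compliance Readout.
Kickoff Call starts after Onboarding Workshop ends — done with Onboarding Workshop.
Onboarding Review starts before Kickoff Call ends → Kickoff Call and Onboarding Review overlap.
Research Check-in starts after Kickoff Call ends.
Research Check-in starts after Onboarding Review ends.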